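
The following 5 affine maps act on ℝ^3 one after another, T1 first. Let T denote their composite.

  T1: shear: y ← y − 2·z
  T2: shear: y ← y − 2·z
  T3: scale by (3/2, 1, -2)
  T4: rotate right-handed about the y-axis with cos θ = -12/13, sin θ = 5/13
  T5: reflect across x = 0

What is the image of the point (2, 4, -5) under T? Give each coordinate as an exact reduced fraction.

T(p) = (-14/13, 24, -135/13)

T1 shear: y ← y − 2·z: (2, 4, -5) → (2, 14, -5)
T2 shear: y ← y − 2·z: (2, 14, -5) → (2, 24, -5)
T3 scale by (3/2, 1, -2): (2, 24, -5) → (3, 24, 10)
T4 rotate right-handed about the y-axis with cos θ = -12/13, sin θ = 5/13: (3, 24, 10) → (14/13, 24, -135/13)
T5 reflect across x = 0: (14/13, 24, -135/13) → (-14/13, 24, -135/13)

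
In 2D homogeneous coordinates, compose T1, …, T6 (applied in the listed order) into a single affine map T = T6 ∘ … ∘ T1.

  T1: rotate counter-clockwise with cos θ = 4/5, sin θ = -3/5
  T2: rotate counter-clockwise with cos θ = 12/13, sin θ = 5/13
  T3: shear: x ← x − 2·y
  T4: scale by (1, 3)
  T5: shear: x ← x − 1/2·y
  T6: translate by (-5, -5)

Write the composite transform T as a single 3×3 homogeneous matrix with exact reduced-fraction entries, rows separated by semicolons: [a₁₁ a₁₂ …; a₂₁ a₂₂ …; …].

T = [119/65 -409/130 -5; -48/65 189/65 -5; 0 0 1]

T1 = [4/5 3/5 0; -3/5 4/5 0; 0 0 1]
T2·T1 = [63/65 16/65 0; -16/65 63/65 0; 0 0 1]
T3·…·T1 = [19/13 -22/13 0; -16/65 63/65 0; 0 0 1]
T4·…·T1 = [19/13 -22/13 0; -48/65 189/65 0; 0 0 1]
T5·…·T1 = [119/65 -409/130 0; -48/65 189/65 0; 0 0 1]
T6·…·T1 = [119/65 -409/130 -5; -48/65 189/65 -5; 0 0 1]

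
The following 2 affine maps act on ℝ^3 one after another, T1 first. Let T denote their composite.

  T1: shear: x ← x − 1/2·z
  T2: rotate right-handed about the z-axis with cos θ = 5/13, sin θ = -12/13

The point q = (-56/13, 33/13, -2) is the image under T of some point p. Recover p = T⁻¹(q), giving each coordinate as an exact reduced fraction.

p = (-5, -3, -2)

T1 = [1 0 -1/2 0; 0 1 0 0; 0 0 1 0; 0 0 0 1]
T2·T1 = [5/13 12/13 -5/26 0; -12/13 5/13 6/13 0; 0 0 1 0; 0 0 0 1]
det M = 1; M⁻¹ = [5/13 -12/13 1/2 0; 12/13 5/13 0 0; 0 0 1 0; 0 0 0 1]
M⁻¹ · (-56/13, 33/13, -2)ᵀ = (-5, -3, -2)ᵀ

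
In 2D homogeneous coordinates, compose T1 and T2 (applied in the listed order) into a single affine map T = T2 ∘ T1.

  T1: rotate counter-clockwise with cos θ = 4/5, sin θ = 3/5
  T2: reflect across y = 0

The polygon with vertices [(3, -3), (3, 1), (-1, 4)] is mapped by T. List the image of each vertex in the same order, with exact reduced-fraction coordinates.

image vertices: (21/5, 3/5), (9/5, -13/5), (-16/5, -13/5)

T1 rotate counter-clockwise with cos θ = 4/5, sin θ = 3/5: (3, -3) → (21/5, -3/5); (3, 1) → (9/5, 13/5); (-1, 4) → (-16/5, 13/5)
T2 reflect across y = 0: (21/5, -3/5) → (21/5, 3/5); (9/5, 13/5) → (9/5, -13/5); (-16/5, 13/5) → (-16/5, -13/5)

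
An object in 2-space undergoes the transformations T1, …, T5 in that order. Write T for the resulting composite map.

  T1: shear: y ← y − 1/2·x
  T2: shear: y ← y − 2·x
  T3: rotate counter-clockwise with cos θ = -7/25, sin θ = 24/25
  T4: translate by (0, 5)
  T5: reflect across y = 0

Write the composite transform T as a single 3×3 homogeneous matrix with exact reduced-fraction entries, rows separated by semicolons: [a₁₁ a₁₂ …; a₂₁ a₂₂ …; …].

T = [53/25 -24/25 0; -83/50 7/25 -5; 0 0 1]

T1 = [1 0 0; -1/2 1 0; 0 0 1]
T2·T1 = [1 0 0; -5/2 1 0; 0 0 1]
T3·…·T1 = [53/25 -24/25 0; 83/50 -7/25 0; 0 0 1]
T4·…·T1 = [53/25 -24/25 0; 83/50 -7/25 5; 0 0 1]
T5·…·T1 = [53/25 -24/25 0; -83/50 7/25 -5; 0 0 1]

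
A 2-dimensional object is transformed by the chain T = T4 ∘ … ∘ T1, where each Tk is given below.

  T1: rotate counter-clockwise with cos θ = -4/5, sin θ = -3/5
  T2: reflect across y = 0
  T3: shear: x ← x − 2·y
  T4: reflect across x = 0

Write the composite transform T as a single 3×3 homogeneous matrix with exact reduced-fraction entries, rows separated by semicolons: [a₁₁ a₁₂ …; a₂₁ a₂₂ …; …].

T1 = [-4/5 3/5 0; -3/5 -4/5 0; 0 0 1]
T2·T1 = [-4/5 3/5 0; 3/5 4/5 0; 0 0 1]
T3·…·T1 = [-2 -1 0; 3/5 4/5 0; 0 0 1]
T4·…·T1 = [2 1 0; 3/5 4/5 0; 0 0 1]

T = [2 1 0; 3/5 4/5 0; 0 0 1]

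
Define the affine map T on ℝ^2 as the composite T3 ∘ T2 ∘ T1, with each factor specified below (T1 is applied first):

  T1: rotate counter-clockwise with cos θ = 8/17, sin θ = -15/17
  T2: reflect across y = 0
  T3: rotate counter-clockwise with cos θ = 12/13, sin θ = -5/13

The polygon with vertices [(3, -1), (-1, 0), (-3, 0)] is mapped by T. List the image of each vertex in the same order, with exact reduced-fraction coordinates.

T1 rotate counter-clockwise with cos θ = 8/17, sin θ = -15/17: (3, -1) → (9/17, -53/17); (-1, 0) → (-8/17, 15/17); (-3, 0) → (-24/17, 45/17)
T2 reflect across y = 0: (9/17, -53/17) → (9/17, 53/17); (-8/17, 15/17) → (-8/17, -15/17); (-24/17, 45/17) → (-24/17, -45/17)
T3 rotate counter-clockwise with cos θ = 12/13, sin θ = -5/13: (9/17, 53/17) → (373/221, 591/221); (-8/17, -15/17) → (-171/221, -140/221); (-24/17, -45/17) → (-513/221, -420/221)

image vertices: (373/221, 591/221), (-171/221, -140/221), (-513/221, -420/221)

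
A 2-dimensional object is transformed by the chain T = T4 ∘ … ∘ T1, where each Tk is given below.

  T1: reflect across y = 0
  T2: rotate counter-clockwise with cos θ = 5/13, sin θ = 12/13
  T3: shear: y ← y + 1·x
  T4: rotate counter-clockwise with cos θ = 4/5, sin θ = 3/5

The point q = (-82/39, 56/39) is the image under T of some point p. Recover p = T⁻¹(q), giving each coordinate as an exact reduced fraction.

T1 = [1 0 0; 0 -1 0; 0 0 1]
T2·T1 = [5/13 12/13 0; 12/13 -5/13 0; 0 0 1]
T3·…·T1 = [5/13 12/13 0; 17/13 7/13 0; 0 0 1]
T4·…·T1 = [-31/65 27/65 0; 83/65 64/65 0; 0 0 1]
det M = -1; M⁻¹ = [-64/65 27/65 0; 83/65 31/65 0; 0 0 1]
M⁻¹ · (-82/39, 56/39)ᵀ = (8/3, -2)ᵀ

p = (8/3, -2)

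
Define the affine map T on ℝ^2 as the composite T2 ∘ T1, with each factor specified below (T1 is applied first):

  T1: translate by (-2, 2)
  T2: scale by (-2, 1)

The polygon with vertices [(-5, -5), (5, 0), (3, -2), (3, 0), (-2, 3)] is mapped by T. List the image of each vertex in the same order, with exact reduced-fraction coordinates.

T1 translate by (-2, 2): (-5, -5) → (-7, -3); (5, 0) → (3, 2); (3, -2) → (1, 0); (3, 0) → (1, 2); (-2, 3) → (-4, 5)
T2 scale by (-2, 1): (-7, -3) → (14, -3); (3, 2) → (-6, 2); (1, 0) → (-2, 0); (1, 2) → (-2, 2); (-4, 5) → (8, 5)

image vertices: (14, -3), (-6, 2), (-2, 0), (-2, 2), (8, 5)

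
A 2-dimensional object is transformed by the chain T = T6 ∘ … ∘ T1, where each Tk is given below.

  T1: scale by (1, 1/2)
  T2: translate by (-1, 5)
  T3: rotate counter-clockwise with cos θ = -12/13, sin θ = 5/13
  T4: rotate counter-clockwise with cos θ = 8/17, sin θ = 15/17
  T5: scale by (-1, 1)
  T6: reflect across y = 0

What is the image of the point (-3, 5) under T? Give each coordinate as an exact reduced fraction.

T1 scale by (1, 1/2): (-3, 5) → (-3, 5/2)
T2 translate by (-1, 5): (-3, 5/2) → (-4, 15/2)
T3 rotate counter-clockwise with cos θ = -12/13, sin θ = 5/13: (-4, 15/2) → (21/26, -110/13)
T4 rotate counter-clockwise with cos θ = 8/17, sin θ = 15/17: (21/26, -110/13) → (102/13, -85/26)
T5 scale by (-1, 1): (102/13, -85/26) → (-102/13, -85/26)
T6 reflect across y = 0: (-102/13, -85/26) → (-102/13, 85/26)

T(p) = (-102/13, 85/26)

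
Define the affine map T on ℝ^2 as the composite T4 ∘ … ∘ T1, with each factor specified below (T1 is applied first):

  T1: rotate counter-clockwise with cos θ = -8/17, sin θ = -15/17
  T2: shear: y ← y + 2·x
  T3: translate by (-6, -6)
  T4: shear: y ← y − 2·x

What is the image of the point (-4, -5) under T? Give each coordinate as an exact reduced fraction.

T1 rotate counter-clockwise with cos θ = -8/17, sin θ = -15/17: (-4, -5) → (-43/17, 100/17)
T2 shear: y ← y + 2·x: (-43/17, 100/17) → (-43/17, 14/17)
T3 translate by (-6, -6): (-43/17, 14/17) → (-145/17, -88/17)
T4 shear: y ← y − 2·x: (-145/17, -88/17) → (-145/17, 202/17)

T(p) = (-145/17, 202/17)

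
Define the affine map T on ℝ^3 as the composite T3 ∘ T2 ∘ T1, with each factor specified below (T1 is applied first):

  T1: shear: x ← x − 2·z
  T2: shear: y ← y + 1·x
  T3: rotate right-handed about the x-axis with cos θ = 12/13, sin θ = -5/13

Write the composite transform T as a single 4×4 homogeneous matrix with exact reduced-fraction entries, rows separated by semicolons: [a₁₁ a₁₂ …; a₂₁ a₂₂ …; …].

T1 = [1 0 -2 0; 0 1 0 0; 0 0 1 0; 0 0 0 1]
T2·T1 = [1 0 -2 0; 1 1 -2 0; 0 0 1 0; 0 0 0 1]
T3·…·T1 = [1 0 -2 0; 12/13 12/13 -19/13 0; -5/13 -5/13 22/13 0; 0 0 0 1]

T = [1 0 -2 0; 12/13 12/13 -19/13 0; -5/13 -5/13 22/13 0; 0 0 0 1]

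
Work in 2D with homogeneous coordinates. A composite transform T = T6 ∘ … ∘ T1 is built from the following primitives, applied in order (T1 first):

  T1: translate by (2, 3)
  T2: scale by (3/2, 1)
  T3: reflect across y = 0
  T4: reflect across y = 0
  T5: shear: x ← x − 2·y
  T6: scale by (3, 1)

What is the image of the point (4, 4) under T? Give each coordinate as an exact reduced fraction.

T(p) = (-15, 7)

T1 translate by (2, 3): (4, 4) → (6, 7)
T2 scale by (3/2, 1): (6, 7) → (9, 7)
T3 reflect across y = 0: (9, 7) → (9, -7)
T4 reflect across y = 0: (9, -7) → (9, 7)
T5 shear: x ← x − 2·y: (9, 7) → (-5, 7)
T6 scale by (3, 1): (-5, 7) → (-15, 7)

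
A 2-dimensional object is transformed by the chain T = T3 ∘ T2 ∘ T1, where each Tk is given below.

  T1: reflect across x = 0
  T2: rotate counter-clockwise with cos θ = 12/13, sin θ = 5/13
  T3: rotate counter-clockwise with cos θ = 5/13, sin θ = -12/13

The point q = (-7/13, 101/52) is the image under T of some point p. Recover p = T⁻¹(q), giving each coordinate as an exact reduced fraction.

p = (7/4, 1)

T1 = [-1 0 0; 0 1 0; 0 0 1]
T2·T1 = [-12/13 -5/13 0; -5/13 12/13 0; 0 0 1]
T3·…·T1 = [-120/169 119/169 0; 119/169 120/169 0; 0 0 1]
det M = -1; M⁻¹ = [-120/169 119/169 0; 119/169 120/169 0; 0 0 1]
M⁻¹ · (-7/13, 101/52)ᵀ = (7/4, 1)ᵀ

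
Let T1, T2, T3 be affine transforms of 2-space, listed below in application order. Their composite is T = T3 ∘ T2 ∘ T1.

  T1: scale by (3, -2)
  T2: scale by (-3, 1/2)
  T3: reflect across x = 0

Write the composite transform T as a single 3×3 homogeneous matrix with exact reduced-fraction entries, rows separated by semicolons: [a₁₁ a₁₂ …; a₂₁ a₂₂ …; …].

T = [9 0 0; 0 -1 0; 0 0 1]

T1 = [3 0 0; 0 -2 0; 0 0 1]
T2·T1 = [-9 0 0; 0 -1 0; 0 0 1]
T3·…·T1 = [9 0 0; 0 -1 0; 0 0 1]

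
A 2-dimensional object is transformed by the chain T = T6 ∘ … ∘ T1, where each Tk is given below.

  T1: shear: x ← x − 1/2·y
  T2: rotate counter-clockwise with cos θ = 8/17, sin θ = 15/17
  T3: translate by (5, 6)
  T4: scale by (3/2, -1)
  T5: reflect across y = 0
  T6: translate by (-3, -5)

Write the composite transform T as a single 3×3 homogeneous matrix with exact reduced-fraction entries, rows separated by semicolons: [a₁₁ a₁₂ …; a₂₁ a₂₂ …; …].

T = [12/17 -57/34 9/2; 15/17 1/34 1; 0 0 1]

T1 = [1 -1/2 0; 0 1 0; 0 0 1]
T2·T1 = [8/17 -19/17 0; 15/17 1/34 0; 0 0 1]
T3·…·T1 = [8/17 -19/17 5; 15/17 1/34 6; 0 0 1]
T4·…·T1 = [12/17 -57/34 15/2; -15/17 -1/34 -6; 0 0 1]
T5·…·T1 = [12/17 -57/34 15/2; 15/17 1/34 6; 0 0 1]
T6·…·T1 = [12/17 -57/34 9/2; 15/17 1/34 1; 0 0 1]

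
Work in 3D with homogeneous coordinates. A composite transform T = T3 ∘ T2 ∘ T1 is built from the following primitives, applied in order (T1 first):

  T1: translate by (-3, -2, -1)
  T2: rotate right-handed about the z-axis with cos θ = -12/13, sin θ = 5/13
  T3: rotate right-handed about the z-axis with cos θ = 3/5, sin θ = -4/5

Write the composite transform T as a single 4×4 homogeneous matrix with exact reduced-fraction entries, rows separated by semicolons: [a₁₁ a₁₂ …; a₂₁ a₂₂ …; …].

T1 = [1 0 0 -3; 0 1 0 -2; 0 0 1 -1; 0 0 0 1]
T2·T1 = [-12/13 -5/13 0 46/13; 5/13 -12/13 0 9/13; 0 0 1 -1; 0 0 0 1]
T3·…·T1 = [-16/65 -63/65 0 174/65; 63/65 -16/65 0 -157/65; 0 0 1 -1; 0 0 0 1]

T = [-16/65 -63/65 0 174/65; 63/65 -16/65 0 -157/65; 0 0 1 -1; 0 0 0 1]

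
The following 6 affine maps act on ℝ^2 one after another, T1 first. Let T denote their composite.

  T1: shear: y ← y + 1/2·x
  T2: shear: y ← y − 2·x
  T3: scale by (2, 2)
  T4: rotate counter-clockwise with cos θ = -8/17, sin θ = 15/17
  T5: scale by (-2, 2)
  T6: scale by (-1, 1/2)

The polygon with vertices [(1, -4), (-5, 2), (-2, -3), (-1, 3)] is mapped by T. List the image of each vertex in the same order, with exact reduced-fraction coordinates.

T1 shear: y ← y + 1/2·x: (1, -4) → (1, -7/2); (-5, 2) → (-5, -1/2); (-2, -3) → (-2, -4); (-1, 3) → (-1, 5/2)
T2 shear: y ← y − 2·x: (1, -7/2) → (1, -11/2); (-5, -1/2) → (-5, 19/2); (-2, -4) → (-2, 0); (-1, 5/2) → (-1, 9/2)
T3 scale by (2, 2): (1, -11/2) → (2, -11); (-5, 19/2) → (-10, 19); (-2, 0) → (-4, 0); (-1, 9/2) → (-2, 9)
T4 rotate counter-clockwise with cos θ = -8/17, sin θ = 15/17: (2, -11) → (149/17, 118/17); (-10, 19) → (-205/17, -302/17); (-4, 0) → (32/17, -60/17); (-2, 9) → (-7, -6)
T5 scale by (-2, 2): (149/17, 118/17) → (-298/17, 236/17); (-205/17, -302/17) → (410/17, -604/17); (32/17, -60/17) → (-64/17, -120/17); (-7, -6) → (14, -12)
T6 scale by (-1, 1/2): (-298/17, 236/17) → (298/17, 118/17); (410/17, -604/17) → (-410/17, -302/17); (-64/17, -120/17) → (64/17, -60/17); (14, -12) → (-14, -6)

image vertices: (298/17, 118/17), (-410/17, -302/17), (64/17, -60/17), (-14, -6)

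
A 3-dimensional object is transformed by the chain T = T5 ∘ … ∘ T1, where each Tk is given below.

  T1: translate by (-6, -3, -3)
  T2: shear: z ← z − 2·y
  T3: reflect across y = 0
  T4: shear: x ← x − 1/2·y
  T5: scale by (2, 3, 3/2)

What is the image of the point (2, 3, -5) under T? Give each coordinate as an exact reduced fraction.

T(p) = (-8, 0, -12)

T1 translate by (-6, -3, -3): (2, 3, -5) → (-4, 0, -8)
T2 shear: z ← z − 2·y: (-4, 0, -8) → (-4, 0, -8)
T3 reflect across y = 0: (-4, 0, -8) → (-4, 0, -8)
T4 shear: x ← x − 1/2·y: (-4, 0, -8) → (-4, 0, -8)
T5 scale by (2, 3, 3/2): (-4, 0, -8) → (-8, 0, -12)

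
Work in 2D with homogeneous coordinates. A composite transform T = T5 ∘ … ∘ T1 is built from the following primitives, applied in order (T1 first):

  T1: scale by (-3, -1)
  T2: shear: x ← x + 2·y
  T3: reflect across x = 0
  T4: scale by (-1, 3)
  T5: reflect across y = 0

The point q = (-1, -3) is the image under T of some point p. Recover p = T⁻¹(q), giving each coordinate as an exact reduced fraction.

p = (1, -1)

T1 = [-3 0 0; 0 -1 0; 0 0 1]
T2·T1 = [-3 -2 0; 0 -1 0; 0 0 1]
T3·…·T1 = [3 2 0; 0 -1 0; 0 0 1]
T4·…·T1 = [-3 -2 0; 0 -3 0; 0 0 1]
T5·…·T1 = [-3 -2 0; 0 3 0; 0 0 1]
det M = -9; M⁻¹ = [-1/3 -2/9 0; 0 1/3 0; 0 0 1]
M⁻¹ · (-1, -3)ᵀ = (1, -1)ᵀ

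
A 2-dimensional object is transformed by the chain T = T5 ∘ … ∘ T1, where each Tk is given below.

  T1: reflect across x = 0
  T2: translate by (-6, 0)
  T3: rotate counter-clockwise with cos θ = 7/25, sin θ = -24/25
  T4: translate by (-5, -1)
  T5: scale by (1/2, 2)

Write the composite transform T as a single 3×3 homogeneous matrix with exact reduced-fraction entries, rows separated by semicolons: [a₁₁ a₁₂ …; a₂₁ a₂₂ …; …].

T1 = [-1 0 0; 0 1 0; 0 0 1]
T2·T1 = [-1 0 -6; 0 1 0; 0 0 1]
T3·…·T1 = [-7/25 24/25 -42/25; 24/25 7/25 144/25; 0 0 1]
T4·…·T1 = [-7/25 24/25 -167/25; 24/25 7/25 119/25; 0 0 1]
T5·…·T1 = [-7/50 12/25 -167/50; 48/25 14/25 238/25; 0 0 1]

T = [-7/50 12/25 -167/50; 48/25 14/25 238/25; 0 0 1]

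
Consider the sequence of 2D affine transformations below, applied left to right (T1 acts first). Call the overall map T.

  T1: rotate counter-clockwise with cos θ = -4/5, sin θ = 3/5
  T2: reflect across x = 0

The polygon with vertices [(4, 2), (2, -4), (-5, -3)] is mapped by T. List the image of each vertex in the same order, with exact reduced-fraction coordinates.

image vertices: (22/5, 4/5), (-4/5, 22/5), (-29/5, -3/5)

T1 rotate counter-clockwise with cos θ = -4/5, sin θ = 3/5: (4, 2) → (-22/5, 4/5); (2, -4) → (4/5, 22/5); (-5, -3) → (29/5, -3/5)
T2 reflect across x = 0: (-22/5, 4/5) → (22/5, 4/5); (4/5, 22/5) → (-4/5, 22/5); (29/5, -3/5) → (-29/5, -3/5)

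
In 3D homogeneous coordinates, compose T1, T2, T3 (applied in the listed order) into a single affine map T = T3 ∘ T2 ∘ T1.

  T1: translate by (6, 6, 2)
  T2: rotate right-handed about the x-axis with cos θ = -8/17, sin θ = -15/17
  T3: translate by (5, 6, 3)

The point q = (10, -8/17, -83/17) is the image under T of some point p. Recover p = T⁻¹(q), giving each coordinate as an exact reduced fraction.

p = (-1, 4, -4)

T1 = [1 0 0 6; 0 1 0 6; 0 0 1 2; 0 0 0 1]
T2·T1 = [1 0 0 6; 0 -8/17 15/17 -18/17; 0 -15/17 -8/17 -106/17; 0 0 0 1]
T3·…·T1 = [1 0 0 11; 0 -8/17 15/17 84/17; 0 -15/17 -8/17 -55/17; 0 0 0 1]
det M = 1; M⁻¹ = [1 0 0 -11; 0 -8/17 -15/17 -9/17; 0 15/17 -8/17 -100/17; 0 0 0 1]
M⁻¹ · (10, -8/17, -83/17)ᵀ = (-1, 4, -4)ᵀ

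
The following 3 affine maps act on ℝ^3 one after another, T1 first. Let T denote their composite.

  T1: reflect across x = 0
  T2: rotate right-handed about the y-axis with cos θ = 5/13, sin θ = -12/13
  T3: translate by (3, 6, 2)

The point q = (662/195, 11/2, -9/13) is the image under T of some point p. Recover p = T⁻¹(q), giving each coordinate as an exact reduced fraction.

T1 = [-1 0 0 0; 0 1 0 0; 0 0 1 0; 0 0 0 1]
T2·T1 = [-5/13 0 -12/13 0; 0 1 0 0; -12/13 0 5/13 0; 0 0 0 1]
T3·…·T1 = [-5/13 0 -12/13 3; 0 1 0 6; -12/13 0 5/13 2; 0 0 0 1]
det M = -1; M⁻¹ = [-5/13 0 -12/13 3; 0 1 0 -6; -12/13 0 5/13 2; 0 0 0 1]
M⁻¹ · (662/195, 11/2, -9/13)ᵀ = (7/3, -1/2, -7/5)ᵀ

p = (7/3, -1/2, -7/5)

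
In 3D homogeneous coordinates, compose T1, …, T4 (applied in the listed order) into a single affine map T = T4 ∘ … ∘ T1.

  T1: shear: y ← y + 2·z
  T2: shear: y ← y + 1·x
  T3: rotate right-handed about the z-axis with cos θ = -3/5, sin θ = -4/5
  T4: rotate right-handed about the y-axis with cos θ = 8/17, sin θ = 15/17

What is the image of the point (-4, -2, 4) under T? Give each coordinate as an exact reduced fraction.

T(p) = (92/17, 2, -28/17)

T1 shear: y ← y + 2·z: (-4, -2, 4) → (-4, 6, 4)
T2 shear: y ← y + 1·x: (-4, 6, 4) → (-4, 2, 4)
T3 rotate right-handed about the z-axis with cos θ = -3/5, sin θ = -4/5: (-4, 2, 4) → (4, 2, 4)
T4 rotate right-handed about the y-axis with cos θ = 8/17, sin θ = 15/17: (4, 2, 4) → (92/17, 2, -28/17)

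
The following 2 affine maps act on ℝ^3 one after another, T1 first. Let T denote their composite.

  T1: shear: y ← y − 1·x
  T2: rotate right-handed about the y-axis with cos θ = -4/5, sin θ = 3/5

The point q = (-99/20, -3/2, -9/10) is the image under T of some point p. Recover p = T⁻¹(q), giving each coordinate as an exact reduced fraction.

p = (9/2, 3, -9/4)

T1 = [1 0 0 0; -1 1 0 0; 0 0 1 0; 0 0 0 1]
T2·T1 = [-4/5 0 3/5 0; -1 1 0 0; -3/5 0 -4/5 0; 0 0 0 1]
det M = 1; M⁻¹ = [-4/5 0 -3/5 0; -4/5 1 -3/5 0; 3/5 0 -4/5 0; 0 0 0 1]
M⁻¹ · (-99/20, -3/2, -9/10)ᵀ = (9/2, 3, -9/4)ᵀ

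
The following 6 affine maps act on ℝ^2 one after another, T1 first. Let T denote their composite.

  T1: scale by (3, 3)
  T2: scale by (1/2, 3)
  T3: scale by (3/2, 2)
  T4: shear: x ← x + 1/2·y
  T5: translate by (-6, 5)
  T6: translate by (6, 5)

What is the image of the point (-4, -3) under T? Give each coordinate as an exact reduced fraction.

T(p) = (-36, -44)

T1 scale by (3, 3): (-4, -3) → (-12, -9)
T2 scale by (1/2, 3): (-12, -9) → (-6, -27)
T3 scale by (3/2, 2): (-6, -27) → (-9, -54)
T4 shear: x ← x + 1/2·y: (-9, -54) → (-36, -54)
T5 translate by (-6, 5): (-36, -54) → (-42, -49)
T6 translate by (6, 5): (-42, -49) → (-36, -44)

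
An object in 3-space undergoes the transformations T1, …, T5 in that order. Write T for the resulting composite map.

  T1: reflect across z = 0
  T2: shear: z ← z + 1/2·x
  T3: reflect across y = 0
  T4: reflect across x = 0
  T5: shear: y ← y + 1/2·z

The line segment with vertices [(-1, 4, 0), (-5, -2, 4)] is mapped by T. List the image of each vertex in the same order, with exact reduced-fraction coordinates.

T1 reflect across z = 0: (-1, 4, 0) → (-1, 4, 0); (-5, -2, 4) → (-5, -2, -4)
T2 shear: z ← z + 1/2·x: (-1, 4, 0) → (-1, 4, -1/2); (-5, -2, -4) → (-5, -2, -13/2)
T3 reflect across y = 0: (-1, 4, -1/2) → (-1, -4, -1/2); (-5, -2, -13/2) → (-5, 2, -13/2)
T4 reflect across x = 0: (-1, -4, -1/2) → (1, -4, -1/2); (-5, 2, -13/2) → (5, 2, -13/2)
T5 shear: y ← y + 1/2·z: (1, -4, -1/2) → (1, -17/4, -1/2); (5, 2, -13/2) → (5, -5/4, -13/2)

image vertices: (1, -17/4, -1/2), (5, -5/4, -13/2)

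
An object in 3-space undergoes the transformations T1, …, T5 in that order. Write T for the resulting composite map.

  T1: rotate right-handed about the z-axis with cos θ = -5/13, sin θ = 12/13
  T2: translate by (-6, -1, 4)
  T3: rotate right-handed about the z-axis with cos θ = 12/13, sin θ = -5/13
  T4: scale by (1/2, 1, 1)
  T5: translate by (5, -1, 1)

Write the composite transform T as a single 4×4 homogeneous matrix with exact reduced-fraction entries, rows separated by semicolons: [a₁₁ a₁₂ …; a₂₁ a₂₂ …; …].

T = [0 -1/2 0 53/26; 1 0 0 5/13; 0 0 1 5; 0 0 0 1]

T1 = [-5/13 -12/13 0 0; 12/13 -5/13 0 0; 0 0 1 0; 0 0 0 1]
T2·T1 = [-5/13 -12/13 0 -6; 12/13 -5/13 0 -1; 0 0 1 4; 0 0 0 1]
T3·…·T1 = [0 -1 0 -77/13; 1 0 0 18/13; 0 0 1 4; 0 0 0 1]
T4·…·T1 = [0 -1/2 0 -77/26; 1 0 0 18/13; 0 0 1 4; 0 0 0 1]
T5·…·T1 = [0 -1/2 0 53/26; 1 0 0 5/13; 0 0 1 5; 0 0 0 1]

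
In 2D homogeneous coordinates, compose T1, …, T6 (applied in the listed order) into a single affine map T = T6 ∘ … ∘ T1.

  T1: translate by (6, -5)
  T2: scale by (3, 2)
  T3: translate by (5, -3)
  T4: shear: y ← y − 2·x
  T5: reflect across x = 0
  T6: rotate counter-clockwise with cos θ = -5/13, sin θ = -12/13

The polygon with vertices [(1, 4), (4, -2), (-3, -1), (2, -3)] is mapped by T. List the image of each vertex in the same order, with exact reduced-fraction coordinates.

T1 translate by (6, -5): (1, 4) → (7, -1); (4, -2) → (10, -7); (-3, -1) → (3, -6); (2, -3) → (8, -8)
T2 scale by (3, 2): (7, -1) → (21, -2); (10, -7) → (30, -14); (3, -6) → (9, -12); (8, -8) → (24, -16)
T3 translate by (5, -3): (21, -2) → (26, -5); (30, -14) → (35, -17); (9, -12) → (14, -15); (24, -16) → (29, -19)
T4 shear: y ← y − 2·x: (26, -5) → (26, -57); (35, -17) → (35, -87); (14, -15) → (14, -43); (29, -19) → (29, -77)
T5 reflect across x = 0: (26, -57) → (-26, -57); (35, -87) → (-35, -87); (14, -43) → (-14, -43); (29, -77) → (-29, -77)
T6 rotate counter-clockwise with cos θ = -5/13, sin θ = -12/13: (-26, -57) → (-554/13, 597/13); (-35, -87) → (-869/13, 855/13); (-14, -43) → (-446/13, 383/13); (-29, -77) → (-779/13, 733/13)

image vertices: (-554/13, 597/13), (-869/13, 855/13), (-446/13, 383/13), (-779/13, 733/13)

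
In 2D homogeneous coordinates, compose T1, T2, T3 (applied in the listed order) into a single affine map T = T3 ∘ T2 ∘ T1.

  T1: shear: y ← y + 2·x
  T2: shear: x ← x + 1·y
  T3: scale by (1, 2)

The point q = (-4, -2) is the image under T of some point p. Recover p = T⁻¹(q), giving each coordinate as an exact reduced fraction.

p = (-3, 5)

T1 = [1 0 0; 2 1 0; 0 0 1]
T2·T1 = [3 1 0; 2 1 0; 0 0 1]
T3·…·T1 = [3 1 0; 4 2 0; 0 0 1]
det M = 2; M⁻¹ = [1 -1/2 0; -2 3/2 0; 0 0 1]
M⁻¹ · (-4, -2)ᵀ = (-3, 5)ᵀ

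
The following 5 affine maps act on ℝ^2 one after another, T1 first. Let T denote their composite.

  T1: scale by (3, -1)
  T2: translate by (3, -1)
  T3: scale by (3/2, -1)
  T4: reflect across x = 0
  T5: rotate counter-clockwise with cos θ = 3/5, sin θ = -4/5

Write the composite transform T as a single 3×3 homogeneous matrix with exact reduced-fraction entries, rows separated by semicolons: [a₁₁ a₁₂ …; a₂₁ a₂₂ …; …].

T1 = [3 0 0; 0 -1 0; 0 0 1]
T2·T1 = [3 0 3; 0 -1 -1; 0 0 1]
T3·…·T1 = [9/2 0 9/2; 0 1 1; 0 0 1]
T4·…·T1 = [-9/2 0 -9/2; 0 1 1; 0 0 1]
T5·…·T1 = [-27/10 4/5 -19/10; 18/5 3/5 21/5; 0 0 1]

T = [-27/10 4/5 -19/10; 18/5 3/5 21/5; 0 0 1]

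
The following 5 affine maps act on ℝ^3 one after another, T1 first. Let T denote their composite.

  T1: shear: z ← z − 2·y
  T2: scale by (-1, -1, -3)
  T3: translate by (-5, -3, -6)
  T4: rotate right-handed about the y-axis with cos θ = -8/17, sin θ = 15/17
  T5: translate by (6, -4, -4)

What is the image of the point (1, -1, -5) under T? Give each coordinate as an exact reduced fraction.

T1 shear: z ← z − 2·y: (1, -1, -5) → (1, -1, -3)
T2 scale by (-1, -1, -3): (1, -1, -3) → (-1, 1, 9)
T3 translate by (-5, -3, -6): (-1, 1, 9) → (-6, -2, 3)
T4 rotate right-handed about the y-axis with cos θ = -8/17, sin θ = 15/17: (-6, -2, 3) → (93/17, -2, 66/17)
T5 translate by (6, -4, -4): (93/17, -2, 66/17) → (195/17, -6, -2/17)

T(p) = (195/17, -6, -2/17)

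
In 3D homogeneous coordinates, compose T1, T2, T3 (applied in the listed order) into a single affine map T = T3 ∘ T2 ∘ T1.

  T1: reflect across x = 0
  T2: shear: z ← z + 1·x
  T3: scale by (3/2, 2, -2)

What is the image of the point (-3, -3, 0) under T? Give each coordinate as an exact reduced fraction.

T1 reflect across x = 0: (-3, -3, 0) → (3, -3, 0)
T2 shear: z ← z + 1·x: (3, -3, 0) → (3, -3, 3)
T3 scale by (3/2, 2, -2): (3, -3, 3) → (9/2, -6, -6)

T(p) = (9/2, -6, -6)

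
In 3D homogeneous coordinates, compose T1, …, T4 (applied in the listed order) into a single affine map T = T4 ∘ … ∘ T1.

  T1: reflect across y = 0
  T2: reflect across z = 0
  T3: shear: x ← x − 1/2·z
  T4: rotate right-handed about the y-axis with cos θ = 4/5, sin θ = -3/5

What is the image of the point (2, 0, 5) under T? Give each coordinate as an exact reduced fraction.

T(p) = (33/5, 0, -13/10)

T1 reflect across y = 0: (2, 0, 5) → (2, 0, 5)
T2 reflect across z = 0: (2, 0, 5) → (2, 0, -5)
T3 shear: x ← x − 1/2·z: (2, 0, -5) → (9/2, 0, -5)
T4 rotate right-handed about the y-axis with cos θ = 4/5, sin θ = -3/5: (9/2, 0, -5) → (33/5, 0, -13/10)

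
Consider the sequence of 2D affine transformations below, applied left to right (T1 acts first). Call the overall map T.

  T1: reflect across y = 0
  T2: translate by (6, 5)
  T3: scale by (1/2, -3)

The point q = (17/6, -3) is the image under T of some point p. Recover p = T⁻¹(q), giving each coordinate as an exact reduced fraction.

T1 = [1 0 0; 0 -1 0; 0 0 1]
T2·T1 = [1 0 6; 0 -1 5; 0 0 1]
T3·…·T1 = [1/2 0 3; 0 3 -15; 0 0 1]
det M = 3/2; M⁻¹ = [2 0 -6; 0 1/3 5; 0 0 1]
M⁻¹ · (17/6, -3)ᵀ = (-1/3, 4)ᵀ

p = (-1/3, 4)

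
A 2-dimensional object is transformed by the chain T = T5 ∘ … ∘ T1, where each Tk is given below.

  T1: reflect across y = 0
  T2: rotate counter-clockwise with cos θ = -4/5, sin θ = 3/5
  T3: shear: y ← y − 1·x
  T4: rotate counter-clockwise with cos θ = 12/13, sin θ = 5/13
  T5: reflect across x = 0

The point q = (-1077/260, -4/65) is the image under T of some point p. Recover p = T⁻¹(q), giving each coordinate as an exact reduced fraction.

T1 = [1 0 0; 0 -1 0; 0 0 1]
T2·T1 = [-4/5 3/5 0; 3/5 4/5 0; 0 0 1]
T3·…·T1 = [-4/5 3/5 0; 7/5 1/5 0; 0 0 1]
T4·…·T1 = [-83/65 31/65 0; 64/65 27/65 0; 0 0 1]
T5·…·T1 = [83/65 -31/65 0; 64/65 27/65 0; 0 0 1]
det M = 1; M⁻¹ = [27/65 31/65 0; -64/65 83/65 0; 0 0 1]
M⁻¹ · (-1077/260, -4/65)ᵀ = (-7/4, 4)ᵀ

p = (-7/4, 4)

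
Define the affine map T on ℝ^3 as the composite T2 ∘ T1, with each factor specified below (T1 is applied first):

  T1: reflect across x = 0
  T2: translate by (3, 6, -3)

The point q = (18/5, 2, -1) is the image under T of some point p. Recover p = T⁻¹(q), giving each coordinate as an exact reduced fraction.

T1 = [-1 0 0 0; 0 1 0 0; 0 0 1 0; 0 0 0 1]
T2·T1 = [-1 0 0 3; 0 1 0 6; 0 0 1 -3; 0 0 0 1]
det M = -1; M⁻¹ = [-1 0 0 3; 0 1 0 -6; 0 0 1 3; 0 0 0 1]
M⁻¹ · (18/5, 2, -1)ᵀ = (-3/5, -4, 2)ᵀ

p = (-3/5, -4, 2)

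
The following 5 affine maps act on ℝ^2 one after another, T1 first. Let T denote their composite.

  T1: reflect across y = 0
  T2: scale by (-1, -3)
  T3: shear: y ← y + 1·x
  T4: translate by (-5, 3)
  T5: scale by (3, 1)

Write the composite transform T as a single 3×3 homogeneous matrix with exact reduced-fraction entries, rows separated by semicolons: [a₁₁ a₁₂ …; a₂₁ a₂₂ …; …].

T1 = [1 0 0; 0 -1 0; 0 0 1]
T2·T1 = [-1 0 0; 0 3 0; 0 0 1]
T3·…·T1 = [-1 0 0; -1 3 0; 0 0 1]
T4·…·T1 = [-1 0 -5; -1 3 3; 0 0 1]
T5·…·T1 = [-3 0 -15; -1 3 3; 0 0 1]

T = [-3 0 -15; -1 3 3; 0 0 1]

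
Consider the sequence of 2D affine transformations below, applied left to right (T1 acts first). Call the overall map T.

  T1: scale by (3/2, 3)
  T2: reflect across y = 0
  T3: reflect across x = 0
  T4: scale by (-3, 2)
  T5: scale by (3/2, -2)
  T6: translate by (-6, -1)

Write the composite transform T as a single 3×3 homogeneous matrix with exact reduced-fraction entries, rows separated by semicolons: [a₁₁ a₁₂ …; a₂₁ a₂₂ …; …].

T = [27/4 0 -6; 0 12 -1; 0 0 1]

T1 = [3/2 0 0; 0 3 0; 0 0 1]
T2·T1 = [3/2 0 0; 0 -3 0; 0 0 1]
T3·…·T1 = [-3/2 0 0; 0 -3 0; 0 0 1]
T4·…·T1 = [9/2 0 0; 0 -6 0; 0 0 1]
T5·…·T1 = [27/4 0 0; 0 12 0; 0 0 1]
T6·…·T1 = [27/4 0 -6; 0 12 -1; 0 0 1]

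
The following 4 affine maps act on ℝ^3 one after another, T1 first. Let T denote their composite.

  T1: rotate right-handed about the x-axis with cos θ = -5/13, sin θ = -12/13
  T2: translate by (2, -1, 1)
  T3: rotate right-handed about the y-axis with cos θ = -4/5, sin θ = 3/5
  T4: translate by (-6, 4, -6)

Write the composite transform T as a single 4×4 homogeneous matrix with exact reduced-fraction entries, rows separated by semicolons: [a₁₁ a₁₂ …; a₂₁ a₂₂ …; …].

T = [-4/5 -36/65 -3/13 -7; 0 -5/13 12/13 3; -3/5 48/65 4/13 -8; 0 0 0 1]

T1 = [1 0 0 0; 0 -5/13 12/13 0; 0 -12/13 -5/13 0; 0 0 0 1]
T2·T1 = [1 0 0 2; 0 -5/13 12/13 -1; 0 -12/13 -5/13 1; 0 0 0 1]
T3·…·T1 = [-4/5 -36/65 -3/13 -1; 0 -5/13 12/13 -1; -3/5 48/65 4/13 -2; 0 0 0 1]
T4·…·T1 = [-4/5 -36/65 -3/13 -7; 0 -5/13 12/13 3; -3/5 48/65 4/13 -8; 0 0 0 1]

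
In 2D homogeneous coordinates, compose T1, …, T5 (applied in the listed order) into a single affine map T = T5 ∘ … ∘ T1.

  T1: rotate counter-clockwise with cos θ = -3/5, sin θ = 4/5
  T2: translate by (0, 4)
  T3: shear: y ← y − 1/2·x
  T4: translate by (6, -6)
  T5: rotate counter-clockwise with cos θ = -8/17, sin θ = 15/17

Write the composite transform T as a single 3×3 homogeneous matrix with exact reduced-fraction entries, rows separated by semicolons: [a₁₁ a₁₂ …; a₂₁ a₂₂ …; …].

T = [-117/170 47/85 -18/17; -89/85 -52/85 106/17; 0 0 1]

T1 = [-3/5 -4/5 0; 4/5 -3/5 0; 0 0 1]
T2·T1 = [-3/5 -4/5 0; 4/5 -3/5 4; 0 0 1]
T3·…·T1 = [-3/5 -4/5 0; 11/10 -1/5 4; 0 0 1]
T4·…·T1 = [-3/5 -4/5 6; 11/10 -1/5 -2; 0 0 1]
T5·…·T1 = [-117/170 47/85 -18/17; -89/85 -52/85 106/17; 0 0 1]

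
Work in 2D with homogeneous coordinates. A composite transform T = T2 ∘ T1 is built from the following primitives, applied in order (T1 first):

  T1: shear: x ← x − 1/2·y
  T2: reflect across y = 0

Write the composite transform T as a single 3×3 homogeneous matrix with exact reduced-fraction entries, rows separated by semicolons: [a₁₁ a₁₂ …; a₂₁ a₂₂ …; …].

T = [1 -1/2 0; 0 -1 0; 0 0 1]

T1 = [1 -1/2 0; 0 1 0; 0 0 1]
T2·T1 = [1 -1/2 0; 0 -1 0; 0 0 1]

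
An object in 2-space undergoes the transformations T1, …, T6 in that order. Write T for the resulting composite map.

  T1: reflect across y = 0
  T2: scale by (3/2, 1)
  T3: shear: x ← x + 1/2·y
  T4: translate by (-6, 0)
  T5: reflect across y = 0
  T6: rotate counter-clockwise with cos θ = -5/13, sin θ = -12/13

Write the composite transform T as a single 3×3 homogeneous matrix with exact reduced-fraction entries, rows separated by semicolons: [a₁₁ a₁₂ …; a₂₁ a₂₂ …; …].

T = [-15/26 29/26 30/13; -18/13 1/13 72/13; 0 0 1]

T1 = [1 0 0; 0 -1 0; 0 0 1]
T2·T1 = [3/2 0 0; 0 -1 0; 0 0 1]
T3·…·T1 = [3/2 -1/2 0; 0 -1 0; 0 0 1]
T4·…·T1 = [3/2 -1/2 -6; 0 -1 0; 0 0 1]
T5·…·T1 = [3/2 -1/2 -6; 0 1 0; 0 0 1]
T6·…·T1 = [-15/26 29/26 30/13; -18/13 1/13 72/13; 0 0 1]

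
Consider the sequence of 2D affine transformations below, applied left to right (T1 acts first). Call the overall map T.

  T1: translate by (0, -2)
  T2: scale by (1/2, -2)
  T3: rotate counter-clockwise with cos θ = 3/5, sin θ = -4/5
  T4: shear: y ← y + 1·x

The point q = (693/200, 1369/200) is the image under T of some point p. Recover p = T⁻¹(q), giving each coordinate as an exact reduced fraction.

T1 = [1 0 0; 0 1 -2; 0 0 1]
T2·T1 = [1/2 0 0; 0 -2 4; 0 0 1]
T3·…·T1 = [3/10 -8/5 16/5; -2/5 -6/5 12/5; 0 0 1]
T4·…·T1 = [3/10 -8/5 16/5; -1/10 -14/5 28/5; 0 0 1]
det M = -1; M⁻¹ = [14/5 -8/5 0; -1/10 -3/10 2; 0 0 1]
M⁻¹ · (693/200, 1369/200)ᵀ = (-5/4, -2/5)ᵀ

p = (-5/4, -2/5)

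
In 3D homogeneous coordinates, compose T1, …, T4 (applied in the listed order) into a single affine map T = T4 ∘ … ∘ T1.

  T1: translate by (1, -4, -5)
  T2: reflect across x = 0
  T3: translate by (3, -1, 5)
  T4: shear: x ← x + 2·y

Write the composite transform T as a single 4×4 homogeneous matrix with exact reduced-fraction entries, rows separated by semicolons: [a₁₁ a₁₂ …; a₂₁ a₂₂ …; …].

T = [-1 2 0 -8; 0 1 0 -5; 0 0 1 0; 0 0 0 1]

T1 = [1 0 0 1; 0 1 0 -4; 0 0 1 -5; 0 0 0 1]
T2·T1 = [-1 0 0 -1; 0 1 0 -4; 0 0 1 -5; 0 0 0 1]
T3·…·T1 = [-1 0 0 2; 0 1 0 -5; 0 0 1 0; 0 0 0 1]
T4·…·T1 = [-1 2 0 -8; 0 1 0 -5; 0 0 1 0; 0 0 0 1]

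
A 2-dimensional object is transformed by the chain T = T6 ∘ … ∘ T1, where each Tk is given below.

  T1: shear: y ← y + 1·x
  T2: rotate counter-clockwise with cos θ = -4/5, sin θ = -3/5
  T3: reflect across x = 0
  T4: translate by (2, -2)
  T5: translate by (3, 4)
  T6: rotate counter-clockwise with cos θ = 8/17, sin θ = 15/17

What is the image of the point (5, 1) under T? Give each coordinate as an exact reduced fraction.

T(p) = (651/85, 173/85)

T1 shear: y ← y + 1·x: (5, 1) → (5, 6)
T2 rotate counter-clockwise with cos θ = -4/5, sin θ = -3/5: (5, 6) → (-2/5, -39/5)
T3 reflect across x = 0: (-2/5, -39/5) → (2/5, -39/5)
T4 translate by (2, -2): (2/5, -39/5) → (12/5, -49/5)
T5 translate by (3, 4): (12/5, -49/5) → (27/5, -29/5)
T6 rotate counter-clockwise with cos θ = 8/17, sin θ = 15/17: (27/5, -29/5) → (651/85, 173/85)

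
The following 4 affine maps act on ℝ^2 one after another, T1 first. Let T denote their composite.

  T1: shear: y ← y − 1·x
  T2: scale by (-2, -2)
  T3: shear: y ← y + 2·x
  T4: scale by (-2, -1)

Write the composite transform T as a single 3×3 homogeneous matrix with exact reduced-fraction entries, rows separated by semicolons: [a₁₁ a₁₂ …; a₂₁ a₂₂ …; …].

T1 = [1 0 0; -1 1 0; 0 0 1]
T2·T1 = [-2 0 0; 2 -2 0; 0 0 1]
T3·…·T1 = [-2 0 0; -2 -2 0; 0 0 1]
T4·…·T1 = [4 0 0; 2 2 0; 0 0 1]

T = [4 0 0; 2 2 0; 0 0 1]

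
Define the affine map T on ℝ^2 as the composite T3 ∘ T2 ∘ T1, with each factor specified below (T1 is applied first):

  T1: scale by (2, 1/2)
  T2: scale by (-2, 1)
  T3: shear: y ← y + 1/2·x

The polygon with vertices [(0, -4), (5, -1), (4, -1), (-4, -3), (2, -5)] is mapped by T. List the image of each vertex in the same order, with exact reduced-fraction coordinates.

T1 scale by (2, 1/2): (0, -4) → (0, -2); (5, -1) → (10, -1/2); (4, -1) → (8, -1/2); (-4, -3) → (-8, -3/2); (2, -5) → (4, -5/2)
T2 scale by (-2, 1): (0, -2) → (0, -2); (10, -1/2) → (-20, -1/2); (8, -1/2) → (-16, -1/2); (-8, -3/2) → (16, -3/2); (4, -5/2) → (-8, -5/2)
T3 shear: y ← y + 1/2·x: (0, -2) → (0, -2); (-20, -1/2) → (-20, -21/2); (-16, -1/2) → (-16, -17/2); (16, -3/2) → (16, 13/2); (-8, -5/2) → (-8, -13/2)

image vertices: (0, -2), (-20, -21/2), (-16, -17/2), (16, 13/2), (-8, -13/2)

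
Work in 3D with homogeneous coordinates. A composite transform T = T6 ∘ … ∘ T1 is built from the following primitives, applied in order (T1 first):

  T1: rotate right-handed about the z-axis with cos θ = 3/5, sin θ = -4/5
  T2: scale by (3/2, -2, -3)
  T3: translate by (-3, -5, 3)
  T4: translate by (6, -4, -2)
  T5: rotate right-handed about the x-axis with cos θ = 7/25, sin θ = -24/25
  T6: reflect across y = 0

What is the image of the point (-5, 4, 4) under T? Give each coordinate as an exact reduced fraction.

T1 rotate right-handed about the z-axis with cos θ = 3/5, sin θ = -4/5: (-5, 4, 4) → (1/5, 32/5, 4)
T2 scale by (3/2, -2, -3): (1/5, 32/5, 4) → (3/10, -64/5, -12)
T3 translate by (-3, -5, 3): (3/10, -64/5, -12) → (-27/10, -89/5, -9)
T4 translate by (6, -4, -2): (-27/10, -89/5, -9) → (33/10, -109/5, -11)
T5 rotate right-handed about the x-axis with cos θ = 7/25, sin θ = -24/25: (33/10, -109/5, -11) → (33/10, -2083/125, 2231/125)
T6 reflect across y = 0: (33/10, -2083/125, 2231/125) → (33/10, 2083/125, 2231/125)

T(p) = (33/10, 2083/125, 2231/125)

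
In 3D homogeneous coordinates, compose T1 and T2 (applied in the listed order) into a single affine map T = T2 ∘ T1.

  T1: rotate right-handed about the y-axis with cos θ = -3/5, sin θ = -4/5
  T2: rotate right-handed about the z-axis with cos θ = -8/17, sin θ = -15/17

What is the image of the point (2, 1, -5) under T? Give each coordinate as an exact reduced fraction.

T1 rotate right-handed about the y-axis with cos θ = -3/5, sin θ = -4/5: (2, 1, -5) → (14/5, 1, 23/5)
T2 rotate right-handed about the z-axis with cos θ = -8/17, sin θ = -15/17: (14/5, 1, 23/5) → (-37/85, -50/17, 23/5)

T(p) = (-37/85, -50/17, 23/5)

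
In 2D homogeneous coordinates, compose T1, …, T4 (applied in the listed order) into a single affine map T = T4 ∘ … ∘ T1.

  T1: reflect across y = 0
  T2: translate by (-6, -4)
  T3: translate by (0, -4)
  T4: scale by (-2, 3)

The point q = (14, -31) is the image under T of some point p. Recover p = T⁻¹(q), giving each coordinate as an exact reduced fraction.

p = (-1, 7/3)

T1 = [1 0 0; 0 -1 0; 0 0 1]
T2·T1 = [1 0 -6; 0 -1 -4; 0 0 1]
T3·…·T1 = [1 0 -6; 0 -1 -8; 0 0 1]
T4·…·T1 = [-2 0 12; 0 -3 -24; 0 0 1]
det M = 6; M⁻¹ = [-1/2 0 6; 0 -1/3 -8; 0 0 1]
M⁻¹ · (14, -31)ᵀ = (-1, 7/3)ᵀ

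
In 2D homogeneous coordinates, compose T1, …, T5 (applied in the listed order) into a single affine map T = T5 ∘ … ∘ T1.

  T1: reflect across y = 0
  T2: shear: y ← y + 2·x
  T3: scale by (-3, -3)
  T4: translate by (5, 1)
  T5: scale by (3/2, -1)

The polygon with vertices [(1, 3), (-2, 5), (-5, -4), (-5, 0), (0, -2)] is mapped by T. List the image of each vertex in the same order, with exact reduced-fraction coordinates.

T1 reflect across y = 0: (1, 3) → (1, -3); (-2, 5) → (-2, -5); (-5, -4) → (-5, 4); (-5, 0) → (-5, 0); (0, -2) → (0, 2)
T2 shear: y ← y + 2·x: (1, -3) → (1, -1); (-2, -5) → (-2, -9); (-5, 4) → (-5, -6); (-5, 0) → (-5, -10); (0, 2) → (0, 2)
T3 scale by (-3, -3): (1, -1) → (-3, 3); (-2, -9) → (6, 27); (-5, -6) → (15, 18); (-5, -10) → (15, 30); (0, 2) → (0, -6)
T4 translate by (5, 1): (-3, 3) → (2, 4); (6, 27) → (11, 28); (15, 18) → (20, 19); (15, 30) → (20, 31); (0, -6) → (5, -5)
T5 scale by (3/2, -1): (2, 4) → (3, -4); (11, 28) → (33/2, -28); (20, 19) → (30, -19); (20, 31) → (30, -31); (5, -5) → (15/2, 5)

image vertices: (3, -4), (33/2, -28), (30, -19), (30, -31), (15/2, 5)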